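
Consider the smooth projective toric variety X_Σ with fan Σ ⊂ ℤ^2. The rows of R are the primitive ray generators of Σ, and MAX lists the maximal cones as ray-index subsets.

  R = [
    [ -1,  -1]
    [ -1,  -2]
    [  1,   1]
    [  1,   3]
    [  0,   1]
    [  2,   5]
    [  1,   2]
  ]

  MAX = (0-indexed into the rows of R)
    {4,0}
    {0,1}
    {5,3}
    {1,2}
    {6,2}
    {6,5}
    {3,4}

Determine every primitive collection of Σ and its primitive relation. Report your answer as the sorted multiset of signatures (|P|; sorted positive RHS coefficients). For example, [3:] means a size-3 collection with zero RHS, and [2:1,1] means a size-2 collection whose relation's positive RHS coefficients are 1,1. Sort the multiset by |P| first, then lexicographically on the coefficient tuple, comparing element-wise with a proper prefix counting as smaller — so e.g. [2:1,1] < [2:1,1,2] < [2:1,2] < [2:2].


Σ has 14 primitive collections:

  P={0,2}:  v_{0} + v_{2} = 0 — sig = [2:]
  P={1,6}:  v_{1} + v_{6} = 0 — sig = [2:]
  P={0,6}:  v_{0} + v_{6} = v_{4} — sig = [2:1]
  P={1,3}:  v_{1} + v_{3} = v_{4} — sig = [2:1]
  P={1,4}:  v_{1} + v_{4} = v_{0} — sig = [2:1]
  P={1,5}:  v_{1} + v_{5} = v_{3} — sig = [2:1]
  P={2,4}:  v_{2} + v_{4} = v_{6} — sig = [2:1]
  P={3,6}:  v_{3} + v_{6} = v_{5} — sig = [2:1]
  P={4,6}:  v_{4} + v_{6} = v_{3} — sig = [2:1]
  P={0,5}:  v_{0} + v_{5} = v_{3} + v_{4} — sig = [2:1,1]
  P={0,3}:  v_{0} + v_{3} = 2·v_{4} — sig = [2:2]
  P={2,3}:  v_{2} + v_{3} = 2·v_{6} — sig = [2:2]
  P={4,5}:  v_{4} + v_{5} = 2·v_{3} — sig = [2:2]
  P={2,5}:  v_{2} + v_{5} = 3·v_{6} — sig = [2:3]

Sorted signature multiset PRS(X):
    [2:]
    [2:]
    [2:1]
    [2:1]
    [2:1]
    [2:1]
    [2:1]
    [2:1]
    [2:1]
    [2:1,1]
    [2:2]
    [2:2]
    [2:2]
    [2:3]


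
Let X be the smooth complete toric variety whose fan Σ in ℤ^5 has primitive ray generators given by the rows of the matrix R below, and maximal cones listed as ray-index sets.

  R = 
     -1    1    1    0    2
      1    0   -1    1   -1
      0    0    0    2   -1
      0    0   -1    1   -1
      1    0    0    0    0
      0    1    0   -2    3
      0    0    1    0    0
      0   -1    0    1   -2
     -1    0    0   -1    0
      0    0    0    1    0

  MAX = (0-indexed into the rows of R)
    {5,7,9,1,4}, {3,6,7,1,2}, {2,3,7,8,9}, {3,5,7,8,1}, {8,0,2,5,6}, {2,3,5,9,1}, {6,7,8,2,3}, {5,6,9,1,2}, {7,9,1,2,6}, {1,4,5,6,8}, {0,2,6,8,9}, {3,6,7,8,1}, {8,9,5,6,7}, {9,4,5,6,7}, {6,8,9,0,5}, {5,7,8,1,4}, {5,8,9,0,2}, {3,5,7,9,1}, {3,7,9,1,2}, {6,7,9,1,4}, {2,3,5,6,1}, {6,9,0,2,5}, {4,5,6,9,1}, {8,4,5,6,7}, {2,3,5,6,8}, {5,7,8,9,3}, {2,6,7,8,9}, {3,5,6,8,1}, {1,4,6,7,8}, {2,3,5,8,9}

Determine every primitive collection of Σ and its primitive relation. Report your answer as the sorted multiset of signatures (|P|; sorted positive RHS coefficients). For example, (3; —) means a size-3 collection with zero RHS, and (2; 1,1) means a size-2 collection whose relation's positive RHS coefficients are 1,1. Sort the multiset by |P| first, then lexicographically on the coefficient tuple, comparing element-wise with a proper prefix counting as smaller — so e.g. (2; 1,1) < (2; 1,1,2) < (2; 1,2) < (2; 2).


The 14 primitive collections of Σ (r=10, n=5):

  P={3,4}:  v_{3} + v_{4} = v_{1} — sig = (2; 1)
  P={0,4}:  v_{0} + v_{4} = v_{2} + v_{5} + v_{6} — sig = (2; 1,1,1)
  P={2,4}:  v_{2} + v_{4} = v_{1} + v_{6} + v_{9} — sig = (2; 1,1,1)
  P={0,1}:  v_{0} + v_{1} = v_{2} + v_{3} + v_{5} + v_{6} — sig = (2; 1,1,1,1)
  P={0,3}:  v_{0} + v_{3} = 2·v_{2} + v_{5} + v_{8} — sig = (2; 1,1,2)
  P={0,7}:  v_{0} + v_{7} = v_{6} + v_{8} + 2·v_{9} — sig = (2; 1,1,2)
  P={4,8,9}:  v_{4} + v_{8} + v_{9} = 0 — sig = (3; —)
  P={1,8,9}:  v_{1} + v_{8} + v_{9} = v_{3} — sig = (3; 1)
  P={2,5,7}:  v_{2} + v_{5} + v_{7} = v_{9} — sig = (3; 1)
  P={3,6,9}:  v_{3} + v_{6} + v_{9} = v_{2} — sig = (3; 1)
  P={1,2,8}:  v_{1} + v_{2} + v_{8} = 2·v_{3} + v_{6} — sig = (3; 1,2)
  P={3,5,6,7}:  v_{3} + v_{5} + v_{6} + v_{7} = 0 — sig = (4; —)
  P={1,5,6,7}:  v_{1} + v_{5} + v_{6} + v_{7} = v_{4} — sig = (4; 1)
  P={2,5,6,8,9}:  v_{2} + v_{5} + v_{6} + v_{8} + v_{9} = v_{0} — sig = (5; 1)

Signatures (|P|; sorted positive RHS coefficients), sorted:
    |P|=2: 6 collections, coeffs (1), (1,1,1), (1,1,1), (1,1,1,1), (1,1,2), (1,1,2)
    |P|=3: 5 collections, coeffs (), (1), (1), (1), (1,2)
    |P|=4: 2 collections, coeffs (), (1)
    |P|=5: 1 collection, coeffs (1)


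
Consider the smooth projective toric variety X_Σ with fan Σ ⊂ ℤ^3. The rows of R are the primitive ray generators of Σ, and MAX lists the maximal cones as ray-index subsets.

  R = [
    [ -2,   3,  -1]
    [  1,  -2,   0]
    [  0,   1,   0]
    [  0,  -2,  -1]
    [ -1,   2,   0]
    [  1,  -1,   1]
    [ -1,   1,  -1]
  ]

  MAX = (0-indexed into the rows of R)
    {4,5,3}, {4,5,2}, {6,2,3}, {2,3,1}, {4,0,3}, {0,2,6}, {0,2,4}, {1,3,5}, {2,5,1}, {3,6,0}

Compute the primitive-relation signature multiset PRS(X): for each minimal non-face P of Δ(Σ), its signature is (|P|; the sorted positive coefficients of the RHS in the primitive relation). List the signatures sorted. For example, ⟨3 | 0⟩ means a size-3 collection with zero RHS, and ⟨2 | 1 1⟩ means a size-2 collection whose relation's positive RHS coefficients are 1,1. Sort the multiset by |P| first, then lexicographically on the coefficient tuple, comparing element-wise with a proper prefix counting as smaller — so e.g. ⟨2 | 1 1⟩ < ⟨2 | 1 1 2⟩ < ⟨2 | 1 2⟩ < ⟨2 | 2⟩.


Minimal non-faces — 9 found among 7 rays, 10 max cones:

  {1,4}:  v_{1} + v_{4} = 0 — sig = ⟨2 | 0⟩
  {5,6}:  v_{5} + v_{6} = 0 — sig = ⟨2 | 0⟩
  {0,1}:  v_{0} + v_{1} = v_{6} — sig = ⟨2 | 1⟩
  {0,5}:  v_{0} + v_{5} = v_{4} — sig = ⟨2 | 1⟩
  {4,6}:  v_{4} + v_{6} = v_{0} — sig = ⟨2 | 1⟩
  {1,6}:  v_{1} + v_{6} = v_{2} + v_{3} — sig = ⟨2 | 1 1⟩
  {2,3,4}:  v_{2} + v_{3} + v_{4} = v_{6} — sig = ⟨3 | 1⟩
  {2,3,5}:  v_{2} + v_{3} + v_{5} = v_{1} — sig = ⟨3 | 1⟩
  {0,2,3}:  v_{0} + v_{2} + v_{3} = 2·v_{6} — sig = ⟨3 | 2⟩

Hence PRS(X_Σ) =
    ⟨2 | 0⟩
    ⟨2 | 0⟩
    ⟨2 | 1⟩
    ⟨2 | 1⟩
    ⟨2 | 1⟩
    ⟨2 | 1 1⟩
    ⟨3 | 1⟩
    ⟨3 | 1⟩
    ⟨3 | 2⟩


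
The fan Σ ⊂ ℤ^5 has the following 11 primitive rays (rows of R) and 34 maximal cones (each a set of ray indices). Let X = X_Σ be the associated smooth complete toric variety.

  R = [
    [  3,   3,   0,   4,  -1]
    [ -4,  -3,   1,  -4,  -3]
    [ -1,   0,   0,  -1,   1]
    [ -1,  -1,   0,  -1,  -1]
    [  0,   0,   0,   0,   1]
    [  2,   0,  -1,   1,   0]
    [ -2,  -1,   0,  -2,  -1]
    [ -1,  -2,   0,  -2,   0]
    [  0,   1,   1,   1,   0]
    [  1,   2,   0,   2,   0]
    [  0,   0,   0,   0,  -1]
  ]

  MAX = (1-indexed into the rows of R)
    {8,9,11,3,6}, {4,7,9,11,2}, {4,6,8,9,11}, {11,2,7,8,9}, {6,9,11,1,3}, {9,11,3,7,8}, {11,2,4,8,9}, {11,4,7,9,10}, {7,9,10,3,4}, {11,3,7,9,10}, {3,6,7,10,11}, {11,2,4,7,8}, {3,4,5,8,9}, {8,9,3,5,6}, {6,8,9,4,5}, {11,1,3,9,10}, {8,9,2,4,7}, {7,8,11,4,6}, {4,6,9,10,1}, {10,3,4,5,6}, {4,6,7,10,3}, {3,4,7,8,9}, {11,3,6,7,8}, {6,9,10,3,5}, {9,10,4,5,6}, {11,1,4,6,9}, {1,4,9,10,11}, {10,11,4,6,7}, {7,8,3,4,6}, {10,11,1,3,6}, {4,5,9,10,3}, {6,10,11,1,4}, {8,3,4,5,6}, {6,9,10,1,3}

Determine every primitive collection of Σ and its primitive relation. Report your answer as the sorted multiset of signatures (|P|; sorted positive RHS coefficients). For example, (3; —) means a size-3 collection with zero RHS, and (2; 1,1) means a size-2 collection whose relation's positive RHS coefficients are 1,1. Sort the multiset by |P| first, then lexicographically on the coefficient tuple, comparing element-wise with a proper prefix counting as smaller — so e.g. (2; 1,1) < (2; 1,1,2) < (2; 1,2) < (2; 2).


|primitive collections| = 17. Relations:

  P={5,11}:  v_{5} + v_{11} = 0 — sig = (2; —)
  P={8,10}:  v_{8} + v_{10} = 0 — sig = (2; —)
  P={5,7}:  v_{5} + v_{7} = v_{3} + v_{4} — sig = (2; 1,1)
  P={1,5}:  v_{1} + v_{5} = v_{6} + v_{9} + v_{10} — sig = (2; 1,1,1)
  P={1,8}:  v_{1} + v_{8} = v_{6} + v_{9} + v_{11} — sig = (2; 1,1,1)
  P={2,5}:  v_{2} + v_{5} = v_{4} + v_{7} + v_{8} + v_{9} — sig = (2; 1,1,1,1)
  P={2,10}:  v_{2} + v_{10} = v_{4} + v_{7} + v_{9} + v_{11} — sig = (2; 1,1,1,1)
  P={2,3}:  v_{2} + v_{3} = 2·v_{7} + v_{8} + v_{9} — sig = (2; 1,1,2)
  P={2,6}:  v_{2} + v_{6} = v_{4} + v_{8} + 2·v_{11} — sig = (2; 1,1,2)
  P={1,2}:  v_{1} + v_{2} = v_{4} + v_{9} + 3·v_{11} — sig = (2; 1,1,3)
  P={1,7}:  v_{1} + v_{7} = v_{10} + 2·v_{11} — sig = (2; 1,2)
  P={3,4,11}:  v_{3} + v_{4} + v_{11} = v_{7} — sig = (3; 1)
  P={6,7,9}:  v_{6} + v_{7} + v_{9} = v_{11} — sig = (3; 1)
  P={1,3,4}:  v_{1} + v_{3} + v_{4} = v_{10} + v_{11} — sig = (3; 1,1)
  P={3,4,6,9}:  v_{3} + v_{4} + v_{6} + v_{9} = 0 — sig = (4; —)
  P={6,9,10,11}:  v_{6} + v_{9} + v_{10} + v_{11} = v_{1} — sig = (4; 1)
  P={4,7,8,9,11}:  v_{4} + v_{7} + v_{8} + v_{9} + v_{11} = v_{2} — sig = (5; 1)

Hence PRS(X_Σ) =
{ (2; —) ×2,  (2; 1,1),  (2; 1,1,1) ×2,  (2; 1,1,1,1) ×2,  (2; 1,1,2) ×2,  (2; 1,1,3),  (2; 1,2),  (3; 1) ×2,  (3; 1,1),  (4; —),  (4; 1),  (5; 1) }


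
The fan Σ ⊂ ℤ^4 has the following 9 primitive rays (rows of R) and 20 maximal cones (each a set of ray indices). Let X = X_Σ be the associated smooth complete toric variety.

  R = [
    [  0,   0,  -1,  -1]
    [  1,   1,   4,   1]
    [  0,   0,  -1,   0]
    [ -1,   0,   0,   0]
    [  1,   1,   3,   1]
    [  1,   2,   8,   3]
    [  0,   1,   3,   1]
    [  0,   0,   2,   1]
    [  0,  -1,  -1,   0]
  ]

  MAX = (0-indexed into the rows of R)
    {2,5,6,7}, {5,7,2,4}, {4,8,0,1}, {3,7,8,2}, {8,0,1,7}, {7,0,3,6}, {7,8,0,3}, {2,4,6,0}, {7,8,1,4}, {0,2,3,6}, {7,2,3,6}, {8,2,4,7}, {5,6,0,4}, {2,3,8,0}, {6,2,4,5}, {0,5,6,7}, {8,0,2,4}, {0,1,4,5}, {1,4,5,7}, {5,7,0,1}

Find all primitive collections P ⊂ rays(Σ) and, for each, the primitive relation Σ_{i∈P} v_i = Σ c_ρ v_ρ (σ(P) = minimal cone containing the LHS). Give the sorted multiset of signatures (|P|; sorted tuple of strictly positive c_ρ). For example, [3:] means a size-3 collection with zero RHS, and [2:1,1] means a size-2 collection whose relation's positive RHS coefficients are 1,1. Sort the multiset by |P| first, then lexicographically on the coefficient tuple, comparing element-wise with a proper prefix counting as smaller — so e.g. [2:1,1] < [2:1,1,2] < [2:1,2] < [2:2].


|primitive collections| = 11. Relations:

  • {1,2}:  v_{1} + v_{2} = v_{4}  ⟹  sig = [2:1]
  • {3,4}:  v_{3} + v_{4} = v_{6}  ⟹  sig = [2:1]
  • {6,8}:  v_{6} + v_{8} = v_{7}  ⟹  sig = [2:1]
  • {1,6}:  v_{1} + v_{6} = v_{0} + v_{5}  ⟹  sig = [2:1,1]
  • {1,3}:  v_{1} + v_{3} = v_{0} + v_{6} + v_{7}  ⟹  sig = [2:1,1,1]
  • {3,5}:  v_{3} + v_{5} = 2·v_{6} + v_{7}  ⟹  sig = [2:1,2]
  • {5,8}:  v_{5} + v_{8} = v_{4} + 2·v_{7}  ⟹  sig = [2:1,2]
  • {0,2,7}:  v_{0} + v_{2} + v_{7} = 0  ⟹  sig = [3:]
  • {0,4,7}:  v_{0} + v_{4} + v_{7} = v_{1}  ⟹  sig = [3:1]
  • {4,6,7}:  v_{4} + v_{6} + v_{7} = v_{5}  ⟹  sig = [3:1]
  • {0,2,5}:  v_{0} + v_{2} + v_{5} = v_{4} + v_{6}  ⟹  sig = [3:1,1]

Signatures (|P|; sorted positive RHS coefficients), sorted:
[[2:1], [2:1], [2:1], [2:1,1], [2:1,1,1], [2:1,2], [2:1,2], [3:], [3:1], [3:1], [3:1,1]]


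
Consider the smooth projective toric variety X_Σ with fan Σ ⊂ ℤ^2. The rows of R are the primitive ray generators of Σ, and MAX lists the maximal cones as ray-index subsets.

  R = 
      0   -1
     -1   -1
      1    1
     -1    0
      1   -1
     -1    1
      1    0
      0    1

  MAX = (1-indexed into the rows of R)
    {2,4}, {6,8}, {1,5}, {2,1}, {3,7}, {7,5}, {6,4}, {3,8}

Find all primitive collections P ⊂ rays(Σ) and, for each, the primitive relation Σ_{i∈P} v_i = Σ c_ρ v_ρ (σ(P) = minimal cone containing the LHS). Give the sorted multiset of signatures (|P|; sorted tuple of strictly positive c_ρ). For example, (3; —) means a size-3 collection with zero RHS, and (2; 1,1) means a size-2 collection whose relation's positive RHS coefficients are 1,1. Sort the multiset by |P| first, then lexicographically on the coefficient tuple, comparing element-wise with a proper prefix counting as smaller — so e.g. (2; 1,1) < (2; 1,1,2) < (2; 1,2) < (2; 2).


|primitive collections| = 20. Relations:

  P = {1,8}:  v_{1} + v_{8} = 0  →  sig = (2; —)
  P = {2,3}:  v_{2} + v_{3} = 0  →  sig = (2; —)
  P = {4,7}:  v_{4} + v_{7} = 0  →  sig = (2; —)
  P = {5,6}:  v_{5} + v_{6} = 0  →  sig = (2; —)
  P = {1,3}:  v_{1} + v_{3} = v_{7}  →  sig = (2; 1)
  P = {1,4}:  v_{1} + v_{4} = v_{2}  →  sig = (2; 1)
  P = {1,6}:  v_{1} + v_{6} = v_{4}  →  sig = (2; 1)
  P = {1,7}:  v_{1} + v_{7} = v_{5}  →  sig = (2; 1)
  P = {2,7}:  v_{2} + v_{7} = v_{1}  →  sig = (2; 1)
  P = {2,8}:  v_{2} + v_{8} = v_{4}  →  sig = (2; 1)
  P = {3,4}:  v_{3} + v_{4} = v_{8}  →  sig = (2; 1)
  P = {4,5}:  v_{4} + v_{5} = v_{1}  →  sig = (2; 1)
  P = {4,8}:  v_{4} + v_{8} = v_{6}  →  sig = (2; 1)
  P = {5,8}:  v_{5} + v_{8} = v_{7}  →  sig = (2; 1)
  P = {6,7}:  v_{6} + v_{7} = v_{8}  →  sig = (2; 1)
  P = {7,8}:  v_{7} + v_{8} = v_{3}  →  sig = (2; 1)
  P = {2,5}:  v_{2} + v_{5} = 2·v_{1}  →  sig = (2; 2)
  P = {2,6}:  v_{2} + v_{6} = 2·v_{4}  →  sig = (2; 2)
  P = {3,5}:  v_{3} + v_{5} = 2·v_{7}  →  sig = (2; 2)
  P = {3,6}:  v_{3} + v_{6} = 2·v_{8}  →  sig = (2; 2)

Sorted signature multiset PRS(X):
    (2; —)
    (2; —)
    (2; —)
    (2; —)
    (2; 1)
    (2; 1)
    (2; 1)
    (2; 1)
    (2; 1)
    (2; 1)
    (2; 1)
    (2; 1)
    (2; 1)
    (2; 1)
    (2; 1)
    (2; 1)
    (2; 2)
    (2; 2)
    (2; 2)
    (2; 2)


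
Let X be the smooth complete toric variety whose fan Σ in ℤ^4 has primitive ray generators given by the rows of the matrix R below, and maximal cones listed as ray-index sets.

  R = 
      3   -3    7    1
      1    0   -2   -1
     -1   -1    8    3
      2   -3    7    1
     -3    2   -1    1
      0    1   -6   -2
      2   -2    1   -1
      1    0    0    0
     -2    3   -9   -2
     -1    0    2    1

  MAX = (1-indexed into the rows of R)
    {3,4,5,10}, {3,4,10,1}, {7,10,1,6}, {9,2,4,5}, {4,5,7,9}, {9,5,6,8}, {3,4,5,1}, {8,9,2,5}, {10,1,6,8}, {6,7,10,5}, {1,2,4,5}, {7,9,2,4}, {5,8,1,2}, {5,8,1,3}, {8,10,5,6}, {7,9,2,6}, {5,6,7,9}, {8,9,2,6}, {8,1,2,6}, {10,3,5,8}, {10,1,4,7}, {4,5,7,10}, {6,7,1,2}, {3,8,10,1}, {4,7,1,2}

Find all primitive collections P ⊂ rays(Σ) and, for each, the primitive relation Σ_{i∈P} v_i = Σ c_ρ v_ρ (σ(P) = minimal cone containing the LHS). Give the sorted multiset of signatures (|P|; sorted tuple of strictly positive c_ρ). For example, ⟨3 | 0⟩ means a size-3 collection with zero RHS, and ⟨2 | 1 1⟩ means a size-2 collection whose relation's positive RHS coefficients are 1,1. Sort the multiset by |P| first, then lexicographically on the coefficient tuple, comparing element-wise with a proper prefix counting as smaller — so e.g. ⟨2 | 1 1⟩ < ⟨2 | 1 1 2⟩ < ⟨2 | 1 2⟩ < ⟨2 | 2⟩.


Minimal non-faces — 15 found among 10 rays, 25 max cones:

  • {2,10}:  v_{2} + v_{10} = 0  ⟹  sig = ⟨2 | 0⟩
  • {1,9}:  v_{1} + v_{9} = v_{2}  ⟹  sig = ⟨2 | 1⟩
  • {3,6}:  v_{3} + v_{6} = v_{10}  ⟹  sig = ⟨2 | 1⟩
  • {3,9}:  v_{3} + v_{9} = v_{5}  ⟹  sig = ⟨2 | 1⟩
  • {4,6}:  v_{4} + v_{6} = v_{7}  ⟹  sig = ⟨2 | 1⟩
  • {4,8}:  v_{4} + v_{8} = v_{1}  ⟹  sig = ⟨2 | 1⟩
  • {2,3}:  v_{2} + v_{3} = v_{1} + v_{5}  ⟹  sig = ⟨2 | 1 1⟩
  • {3,7}:  v_{3} + v_{7} = v_{4} + v_{10}  ⟹  sig = ⟨2 | 1 1⟩
  • {7,8}:  v_{7} + v_{8} = v_{1} + v_{6}  ⟹  sig = ⟨2 | 1 1⟩
  • {9,10}:  v_{9} + v_{10} = v_{5} + v_{6}  ⟹  sig = ⟨2 | 1 1⟩
  • {1,5,6}:  v_{1} + v_{5} + v_{6} = 0  ⟹  sig = ⟨3 | 0⟩
  • {1,5,7}:  v_{1} + v_{5} + v_{7} = v_{4}  ⟹  sig = ⟨3 | 1⟩
  • {1,5,10}:  v_{1} + v_{5} + v_{10} = v_{3}  ⟹  sig = ⟨3 | 1⟩
  • {2,5,6}:  v_{2} + v_{5} + v_{6} = v_{9}  ⟹  sig = ⟨3 | 1⟩
  • {2,5,7}:  v_{2} + v_{5} + v_{7} = v_{4} + v_{9}  ⟹  sig = ⟨3 | 1 1⟩

so the primitive-relation signature multiset is
    |P|=2: 10 collections, coeffs (), (1), (1), (1), (1), (1), (1,1), (1,1), (1,1), (1,1)
    |P|=3: 5 collections, coeffs (), (1), (1), (1), (1,1)


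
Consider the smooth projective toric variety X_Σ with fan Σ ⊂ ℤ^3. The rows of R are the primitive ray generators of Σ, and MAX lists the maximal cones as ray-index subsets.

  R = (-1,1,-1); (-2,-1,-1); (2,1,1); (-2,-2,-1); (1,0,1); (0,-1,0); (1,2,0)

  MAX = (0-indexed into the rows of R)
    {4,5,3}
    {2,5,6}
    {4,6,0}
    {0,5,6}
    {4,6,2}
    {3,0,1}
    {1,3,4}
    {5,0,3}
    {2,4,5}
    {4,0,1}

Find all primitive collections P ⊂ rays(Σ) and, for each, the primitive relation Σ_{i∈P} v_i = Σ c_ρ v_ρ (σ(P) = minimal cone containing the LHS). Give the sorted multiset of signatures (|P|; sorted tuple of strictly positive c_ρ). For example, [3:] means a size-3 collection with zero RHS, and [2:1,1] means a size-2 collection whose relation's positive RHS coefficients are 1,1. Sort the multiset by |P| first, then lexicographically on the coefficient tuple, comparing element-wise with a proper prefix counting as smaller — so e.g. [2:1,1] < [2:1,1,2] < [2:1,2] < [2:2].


Minimal non-faces — 9 found among 7 rays, 10 max cones:

  • {1,2}:  v_{1} + v_{2} = 0  so sig = [2:]
  • {0,2}:  v_{0} + v_{2} = v_{6}  so sig = [2:1]
  • {1,5}:  v_{1} + v_{5} = v_{3}  so sig = [2:1]
  • {1,6}:  v_{1} + v_{6} = v_{0}  so sig = [2:1]
  • {2,3}:  v_{2} + v_{3} = v_{5}  so sig = [2:1]
  • {3,6}:  v_{3} + v_{6} = v_{0} + v_{5}  so sig = [2:1,1]
  • {0,4,5}:  v_{0} + v_{4} + v_{5} = 0  so sig = [3:]
  • {0,3,4}:  v_{0} + v_{3} + v_{4} = v_{1}  so sig = [3:1]
  • {4,5,6}:  v_{4} + v_{5} + v_{6} = v_{2}  so sig = [3:1]

Signatures (|P|; sorted positive RHS coefficients), sorted:
    |P|=2: 6 collections, coeffs (), (1), (1), (1), (1), (1,1)
    |P|=3: 3 collections, coeffs (), (1), (1)


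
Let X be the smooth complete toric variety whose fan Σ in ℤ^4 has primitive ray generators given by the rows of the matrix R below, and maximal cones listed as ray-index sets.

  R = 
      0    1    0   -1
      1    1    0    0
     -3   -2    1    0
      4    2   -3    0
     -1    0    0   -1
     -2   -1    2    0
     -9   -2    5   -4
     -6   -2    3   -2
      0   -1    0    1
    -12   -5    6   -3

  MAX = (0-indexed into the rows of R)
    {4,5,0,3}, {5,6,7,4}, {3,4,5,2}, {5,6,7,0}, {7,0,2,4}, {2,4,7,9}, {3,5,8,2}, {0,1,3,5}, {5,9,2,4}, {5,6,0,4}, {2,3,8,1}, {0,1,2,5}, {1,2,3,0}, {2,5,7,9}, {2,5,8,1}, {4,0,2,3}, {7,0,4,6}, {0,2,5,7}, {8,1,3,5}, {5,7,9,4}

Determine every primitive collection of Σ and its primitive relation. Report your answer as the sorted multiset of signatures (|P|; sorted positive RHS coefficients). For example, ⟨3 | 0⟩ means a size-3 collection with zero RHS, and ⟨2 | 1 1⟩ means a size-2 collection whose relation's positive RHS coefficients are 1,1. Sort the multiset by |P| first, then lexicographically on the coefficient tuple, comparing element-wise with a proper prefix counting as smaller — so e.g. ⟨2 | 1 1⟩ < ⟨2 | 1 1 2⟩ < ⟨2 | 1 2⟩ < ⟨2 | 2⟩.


20 collections generate NE(X_Σ); each relation:

  • {0,8}:  v_{0} + v_{8} = 0  ⇒ sig = ⟨2 | 0⟩
  • {1,4}:  v_{1} + v_{4} = v_{0}  ⇒ sig = ⟨2 | 1⟩
  • {4,8}:  v_{4} + v_{8} = v_{2} + v_{3} + v_{5}  ⇒ sig = ⟨2 | 1 1 1⟩
  • {6,8}:  v_{6} + v_{8} = v_{4} + v_{5} + v_{7}  ⇒ sig = ⟨2 | 1 1 1⟩
  • {7,8}:  v_{7} + v_{8} = v_{2} + v_{4} + v_{5}  ⇒ sig = ⟨2 | 1 1 1⟩
  • {1,9}:  v_{1} + v_{9} = v_{0} + v_{2} + v_{5} + v_{7}  ⇒ sig = ⟨2 | 1 1 1 1⟩
  • {1,6}:  v_{1} + v_{6} = 2·v_{0} + v_{5} + v_{7}  ⇒ sig = ⟨2 | 1 1 2⟩
  • {1,7}:  v_{1} + v_{7} = 2·v_{0} + v_{2} + v_{5}  ⇒ sig = ⟨2 | 1 1 2⟩
  • {3,6}:  v_{3} + v_{6} = v_{0} + 3·v_{4} + v_{5}  ⇒ sig = ⟨2 | 1 1 3⟩
  • {3,9}:  v_{3} + v_{9} = v_{2} + 3·v_{4} + v_{5}  ⇒ sig = ⟨2 | 1 1 3⟩
  • {6,9}:  v_{6} + v_{9} = v_{4} + v_{5} + 3·v_{7}  ⇒ sig = ⟨2 | 1 1 3⟩
  • {0,9}:  v_{0} + v_{9} = 2·v_{7}  ⇒ sig = ⟨2 | 2⟩
  • {2,6}:  v_{2} + v_{6} = 2·v_{7}  ⇒ sig = ⟨2 | 2⟩
  • {3,7}:  v_{3} + v_{7} = 2·v_{4}  ⇒ sig = ⟨2 | 2⟩
  • {8,9}:  v_{8} + v_{9} = 2·v_{2} + 2·v_{4} + 2·v_{5}  ⇒ sig = ⟨2 | 2 2 2⟩
  • {1,2,3,5}:  v_{1} + v_{2} + v_{3} + v_{5} = 0  ⇒ sig = ⟨4 | 0⟩
  • {0,2,3,5}:  v_{0} + v_{2} + v_{3} + v_{5} = v_{4}  ⇒ sig = ⟨4 | 1⟩
  • {0,2,4,5}:  v_{0} + v_{2} + v_{4} + v_{5} = v_{7}  ⇒ sig = ⟨4 | 1⟩
  • {0,4,5,7}:  v_{0} + v_{4} + v_{5} + v_{7} = v_{6}  ⇒ sig = ⟨4 | 1⟩
  • {2,4,5,7}:  v_{2} + v_{4} + v_{5} + v_{7} = v_{9}  ⇒ sig = ⟨4 | 1⟩

Sorted signature multiset PRS(X):
    ⟨2 | 0⟩
    ⟨2 | 1⟩
    ⟨2 | 1 1 1⟩
    ⟨2 | 1 1 1⟩
    ⟨2 | 1 1 1⟩
    ⟨2 | 1 1 1 1⟩
    ⟨2 | 1 1 2⟩
    ⟨2 | 1 1 2⟩
    ⟨2 | 1 1 3⟩
    ⟨2 | 1 1 3⟩
    ⟨2 | 1 1 3⟩
    ⟨2 | 2⟩
    ⟨2 | 2⟩
    ⟨2 | 2⟩
    ⟨2 | 2 2 2⟩
    ⟨4 | 0⟩
    ⟨4 | 1⟩
    ⟨4 | 1⟩
    ⟨4 | 1⟩
    ⟨4 | 1⟩


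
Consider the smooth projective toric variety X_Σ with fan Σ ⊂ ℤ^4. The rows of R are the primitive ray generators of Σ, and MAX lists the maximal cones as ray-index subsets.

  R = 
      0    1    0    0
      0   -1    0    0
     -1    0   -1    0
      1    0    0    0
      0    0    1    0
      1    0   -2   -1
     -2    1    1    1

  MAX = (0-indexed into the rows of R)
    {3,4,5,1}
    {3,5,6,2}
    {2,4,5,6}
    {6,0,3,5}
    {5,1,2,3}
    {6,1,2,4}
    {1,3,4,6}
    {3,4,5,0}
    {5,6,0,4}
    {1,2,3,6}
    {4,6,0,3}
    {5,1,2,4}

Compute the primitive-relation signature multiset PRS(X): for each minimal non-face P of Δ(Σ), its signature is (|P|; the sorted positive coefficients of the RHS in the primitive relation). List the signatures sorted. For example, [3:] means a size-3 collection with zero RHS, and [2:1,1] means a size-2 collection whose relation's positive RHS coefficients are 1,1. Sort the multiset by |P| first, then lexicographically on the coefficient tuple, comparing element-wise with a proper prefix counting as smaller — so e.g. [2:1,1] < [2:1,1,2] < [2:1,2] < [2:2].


Minimal non-faces — 5 found among 7 rays, 12 max cones:

  {0,1}:  v_{0} + v_{1} = 0  ⟹  sig = [2:]
  {0,2}:  v_{0} + v_{2} = v_{5} + v_{6}  ⟹  sig = [2:1,1]
  {2,3,4}:  v_{2} + v_{3} + v_{4} = 0  ⟹  sig = [3:]
  {1,5,6}:  v_{1} + v_{5} + v_{6} = v_{2}  ⟹  sig = [3:1]
  {3,4,5,6}:  v_{3} + v_{4} + v_{5} + v_{6} = v_{0}  ⟹  sig = [4:1]

so the primitive-relation signature multiset is
[[2:], [2:1,1], [3:], [3:1], [4:1]]


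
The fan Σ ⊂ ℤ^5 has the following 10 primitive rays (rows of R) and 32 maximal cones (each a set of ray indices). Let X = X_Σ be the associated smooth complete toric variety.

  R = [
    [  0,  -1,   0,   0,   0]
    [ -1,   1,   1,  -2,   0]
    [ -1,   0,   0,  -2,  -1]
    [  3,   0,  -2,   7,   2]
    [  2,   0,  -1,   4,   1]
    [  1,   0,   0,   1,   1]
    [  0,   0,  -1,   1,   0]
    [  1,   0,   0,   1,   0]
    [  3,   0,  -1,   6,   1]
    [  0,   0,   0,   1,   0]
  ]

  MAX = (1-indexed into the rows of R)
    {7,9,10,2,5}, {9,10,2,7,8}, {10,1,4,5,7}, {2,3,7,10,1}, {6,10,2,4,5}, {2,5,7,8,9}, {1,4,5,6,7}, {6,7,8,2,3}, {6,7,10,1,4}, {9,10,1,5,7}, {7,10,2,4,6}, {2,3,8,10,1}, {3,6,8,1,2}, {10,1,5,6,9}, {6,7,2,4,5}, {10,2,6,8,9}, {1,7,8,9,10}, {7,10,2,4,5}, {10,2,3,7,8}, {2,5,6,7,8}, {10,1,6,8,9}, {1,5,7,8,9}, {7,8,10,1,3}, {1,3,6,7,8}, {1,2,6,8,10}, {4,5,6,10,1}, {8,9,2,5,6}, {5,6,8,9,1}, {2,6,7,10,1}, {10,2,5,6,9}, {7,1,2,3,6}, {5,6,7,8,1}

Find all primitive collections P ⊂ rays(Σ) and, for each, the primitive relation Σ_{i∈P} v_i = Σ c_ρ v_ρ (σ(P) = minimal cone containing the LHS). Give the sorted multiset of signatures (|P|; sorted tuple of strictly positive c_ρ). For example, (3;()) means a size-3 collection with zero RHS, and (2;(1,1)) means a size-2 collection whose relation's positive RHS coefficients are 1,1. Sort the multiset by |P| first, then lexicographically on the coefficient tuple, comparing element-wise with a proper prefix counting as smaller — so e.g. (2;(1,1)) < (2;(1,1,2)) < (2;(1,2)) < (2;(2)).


14 minimal non-faces of Δ(Σ) (on 10 rays):

  P={3,4}:  v_{3} + v_{4} = v_{5} + v_{7}  so sig = (2;(1,1))
  P={3,5}:  v_{3} + v_{5} = v_{7} + v_{8}  so sig = (2;(1,1))
  P={3,9}:  v_{3} + v_{9} = v_{7} + 2·v_{8} + v_{10}  so sig = (2;(1,1,2))
  P={4,9}:  v_{4} + v_{9} = 3·v_{5} + v_{10}  so sig = (2;(1,3))
  P={4,8}:  v_{4} + v_{8} = 2·v_{5}  so sig = (2;(2))
  P={3,6,10}:  v_{3} + v_{6} + v_{10} = 0  so sig = (3;())
  P={5,8,10}:  v_{5} + v_{8} + v_{10} = v_{9}  so sig = (3;(1))
  P={1,2,5}:  v_{1} + v_{2} + v_{5} = v_{6} + v_{10}  so sig = (3;(1,1))
  P={1,2,9}:  v_{1} + v_{2} + v_{9} = v_{6} + v_{8} + 2·v_{10}  so sig = (3;(1,1,2))
  P={1,2,4}:  v_{1} + v_{2} + v_{4} = 2·v_{6} + v_{7} + 2·v_{10}  so sig = (3;(1,2,2))
  P={6,7,9}:  v_{6} + v_{7} + v_{9} = 2·v_{5}  so sig = (3;(2))
  P={1,2,7,8}:  v_{1} + v_{2} + v_{7} + v_{8} = 0  so sig = (4;())
  P={5,6,7,10}:  v_{5} + v_{6} + v_{7} + v_{10} = v_{4}  so sig = (4;(1))
  P={6,7,8,10}:  v_{6} + v_{7} + v_{8} + v_{10} = v_{5}  so sig = (4;(1))

so the primitive-relation signature multiset is
    (2;(1,1))
    (2;(1,1))
    (2;(1,1,2))
    (2;(1,3))
    (2;(2))
    (3;())
    (3;(1))
    (3;(1,1))
    (3;(1,1,2))
    (3;(1,2,2))
    (3;(2))
    (4;())
    (4;(1))
    (4;(1))


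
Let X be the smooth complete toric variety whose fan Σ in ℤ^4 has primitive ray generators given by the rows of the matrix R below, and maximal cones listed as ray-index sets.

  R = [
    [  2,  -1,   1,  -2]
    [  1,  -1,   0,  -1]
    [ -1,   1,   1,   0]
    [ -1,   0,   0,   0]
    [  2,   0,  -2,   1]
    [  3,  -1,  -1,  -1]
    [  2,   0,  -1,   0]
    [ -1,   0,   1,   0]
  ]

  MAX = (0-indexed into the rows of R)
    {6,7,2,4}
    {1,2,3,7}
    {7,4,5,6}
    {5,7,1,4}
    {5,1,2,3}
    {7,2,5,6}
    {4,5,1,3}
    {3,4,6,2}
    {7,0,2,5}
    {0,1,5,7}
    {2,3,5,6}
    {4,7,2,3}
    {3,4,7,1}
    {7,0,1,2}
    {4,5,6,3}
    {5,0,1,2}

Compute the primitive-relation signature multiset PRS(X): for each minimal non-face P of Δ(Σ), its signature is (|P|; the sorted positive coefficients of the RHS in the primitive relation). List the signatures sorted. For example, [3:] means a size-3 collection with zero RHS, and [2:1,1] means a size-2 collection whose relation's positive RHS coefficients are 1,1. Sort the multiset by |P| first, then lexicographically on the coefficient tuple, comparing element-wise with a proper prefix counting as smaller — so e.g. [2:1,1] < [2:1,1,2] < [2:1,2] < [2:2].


Primitive collections (9):

  • {1,6}:  v_{1} + v_{6} = v_{5} — sig = [2:1]
  • {0,4}:  v_{0} + v_{4} = v_{5} + v_{6} + v_{7} — sig = [2:1,1,1]
  • {0,6}:  v_{0} + v_{6} = v_{2} + 2·v_{5} + v_{7} — sig = [2:1,1,2]
  • {0,3}:  v_{0} + v_{3} = 2·v_{1} + v_{2} — sig = [2:1,2]
  • {3,6,7}:  v_{3} + v_{6} + v_{7} = 0 — sig = [3:]
  • {1,2,4}:  v_{1} + v_{2} + v_{4} = v_{6} — sig = [3:1]
  • {3,5,7}:  v_{3} + v_{5} + v_{7} = v_{1} — sig = [3:1]
  • {2,4,5}:  v_{2} + v_{4} + v_{5} = 2·v_{6} — sig = [3:2]
  • {1,2,5,7}:  v_{1} + v_{2} + v_{5} + v_{7} = v_{0} — sig = [4:1]

so the primitive-relation signature multiset is
[[2:1], [2:1,1,1], [2:1,1,2], [2:1,2], [3:], [3:1], [3:1], [3:2], [4:1]]


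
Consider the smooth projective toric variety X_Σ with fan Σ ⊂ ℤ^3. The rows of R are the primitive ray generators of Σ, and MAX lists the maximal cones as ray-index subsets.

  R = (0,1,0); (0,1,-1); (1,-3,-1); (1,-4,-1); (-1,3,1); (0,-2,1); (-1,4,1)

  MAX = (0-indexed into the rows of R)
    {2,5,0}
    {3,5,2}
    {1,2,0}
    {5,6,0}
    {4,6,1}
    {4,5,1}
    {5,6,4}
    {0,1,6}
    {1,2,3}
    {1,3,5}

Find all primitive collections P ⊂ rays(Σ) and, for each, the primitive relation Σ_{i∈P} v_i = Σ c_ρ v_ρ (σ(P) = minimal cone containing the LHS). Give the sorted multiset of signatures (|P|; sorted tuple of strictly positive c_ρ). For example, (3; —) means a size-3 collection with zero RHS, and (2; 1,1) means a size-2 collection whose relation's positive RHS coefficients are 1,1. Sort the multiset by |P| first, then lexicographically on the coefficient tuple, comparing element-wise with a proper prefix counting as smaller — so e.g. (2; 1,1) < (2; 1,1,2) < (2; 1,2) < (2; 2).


|primitive collections| = 9. Relations:

  P = {2,4}:  v_{2} + v_{4} = 0  ⇒ sig = (2; —)
  P = {3,6}:  v_{3} + v_{6} = 0  ⇒ sig = (2; —)
  P = {0,3}:  v_{0} + v_{3} = v_{2}  ⇒ sig = (2; 1)
  P = {0,4}:  v_{0} + v_{4} = v_{6}  ⇒ sig = (2; 1)
  P = {2,6}:  v_{2} + v_{6} = v_{0}  ⇒ sig = (2; 1)
  P = {3,4}:  v_{3} + v_{4} = v_{1} + v_{5}  ⇒ sig = (2; 1,1)
  P = {0,1,5}:  v_{0} + v_{1} + v_{5} = 0  ⇒ sig = (3; —)
  P = {1,2,5}:  v_{1} + v_{2} + v_{5} = v_{3}  ⇒ sig = (3; 1)
  P = {1,5,6}:  v_{1} + v_{5} + v_{6} = v_{4}  ⇒ sig = (3; 1)

Hence PRS(X_Σ) =
    (2; —)
    (2; —)
    (2; 1)
    (2; 1)
    (2; 1)
    (2; 1,1)
    (3; —)
    (3; 1)
    (3; 1)


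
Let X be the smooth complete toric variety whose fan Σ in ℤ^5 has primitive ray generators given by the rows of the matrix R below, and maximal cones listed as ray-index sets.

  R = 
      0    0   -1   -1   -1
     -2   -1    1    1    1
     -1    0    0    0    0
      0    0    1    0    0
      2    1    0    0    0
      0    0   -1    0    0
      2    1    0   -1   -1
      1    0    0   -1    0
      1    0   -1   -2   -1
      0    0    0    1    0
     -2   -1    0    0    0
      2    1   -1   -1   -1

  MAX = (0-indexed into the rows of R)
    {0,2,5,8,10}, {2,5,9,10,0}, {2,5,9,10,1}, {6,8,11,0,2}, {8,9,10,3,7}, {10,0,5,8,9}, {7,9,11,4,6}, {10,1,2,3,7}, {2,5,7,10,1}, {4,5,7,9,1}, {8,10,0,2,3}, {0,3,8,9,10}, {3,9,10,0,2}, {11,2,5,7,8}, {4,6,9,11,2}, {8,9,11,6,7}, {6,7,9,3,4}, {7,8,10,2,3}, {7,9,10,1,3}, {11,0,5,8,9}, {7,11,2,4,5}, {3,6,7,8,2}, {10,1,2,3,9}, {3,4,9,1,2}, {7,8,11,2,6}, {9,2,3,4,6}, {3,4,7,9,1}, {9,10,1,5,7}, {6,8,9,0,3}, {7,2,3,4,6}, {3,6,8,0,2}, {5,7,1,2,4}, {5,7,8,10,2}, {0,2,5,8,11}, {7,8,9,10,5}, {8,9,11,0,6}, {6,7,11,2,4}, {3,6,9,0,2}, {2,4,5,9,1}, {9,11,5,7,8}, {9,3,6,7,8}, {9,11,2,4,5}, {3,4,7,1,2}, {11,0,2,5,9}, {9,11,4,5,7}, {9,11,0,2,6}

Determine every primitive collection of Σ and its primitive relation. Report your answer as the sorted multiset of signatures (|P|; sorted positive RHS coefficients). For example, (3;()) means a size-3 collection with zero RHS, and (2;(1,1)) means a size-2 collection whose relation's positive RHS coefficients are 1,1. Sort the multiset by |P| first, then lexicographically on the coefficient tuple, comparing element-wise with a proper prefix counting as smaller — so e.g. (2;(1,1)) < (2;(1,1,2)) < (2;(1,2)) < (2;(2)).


15 minimal non-faces of Δ(Σ) (on 12 rays):

  {1,11}:  v_{1} + v_{11} = 0  ⟹  sig = (2;())
  {3,5}:  v_{3} + v_{5} = 0  ⟹  sig = (2;())
  {4,10}:  v_{4} + v_{10} = 0  ⟹  sig = (2;())
  {0,1}:  v_{0} + v_{1} = v_{10}  ⟹  sig = (2;(1))
  {0,4}:  v_{0} + v_{4} = v_{11}  ⟹  sig = (2;(1))
  {0,7}:  v_{0} + v_{7} = v_{8}  ⟹  sig = (2;(1))
  {1,6}:  v_{1} + v_{6} = v_{3}  ⟹  sig = (2;(1))
  {3,11}:  v_{3} + v_{11} = v_{6}  ⟹  sig = (2;(1))
  {5,6}:  v_{5} + v_{6} = v_{11}  ⟹  sig = (2;(1))
  {10,11}:  v_{10} + v_{11} = v_{0}  ⟹  sig = (2;(1))
  {1,8}:  v_{1} + v_{8} = v_{7} + v_{10}  ⟹  sig = (2;(1,1))
  {4,8}:  v_{4} + v_{8} = v_{7} + v_{11}  ⟹  sig = (2;(1,1))
  {6,10}:  v_{6} + v_{10} = v_{0} + v_{3}  ⟹  sig = (2;(1,1))
  {2,7,9}:  v_{2} + v_{7} + v_{9} = 0  ⟹  sig = (3;())
  {2,8,9}:  v_{2} + v_{8} + v_{9} = v_{0}  ⟹  sig = (3;(1))

Sorted signature multiset PRS(X):
    |P|=2: 13 collections, coeffs (), (), (), (1), (1), (1), (1), (1), (1), (1), (1,1), (1,1), (1,1)
    |P|=3: 2 collections, coeffs (), (1)


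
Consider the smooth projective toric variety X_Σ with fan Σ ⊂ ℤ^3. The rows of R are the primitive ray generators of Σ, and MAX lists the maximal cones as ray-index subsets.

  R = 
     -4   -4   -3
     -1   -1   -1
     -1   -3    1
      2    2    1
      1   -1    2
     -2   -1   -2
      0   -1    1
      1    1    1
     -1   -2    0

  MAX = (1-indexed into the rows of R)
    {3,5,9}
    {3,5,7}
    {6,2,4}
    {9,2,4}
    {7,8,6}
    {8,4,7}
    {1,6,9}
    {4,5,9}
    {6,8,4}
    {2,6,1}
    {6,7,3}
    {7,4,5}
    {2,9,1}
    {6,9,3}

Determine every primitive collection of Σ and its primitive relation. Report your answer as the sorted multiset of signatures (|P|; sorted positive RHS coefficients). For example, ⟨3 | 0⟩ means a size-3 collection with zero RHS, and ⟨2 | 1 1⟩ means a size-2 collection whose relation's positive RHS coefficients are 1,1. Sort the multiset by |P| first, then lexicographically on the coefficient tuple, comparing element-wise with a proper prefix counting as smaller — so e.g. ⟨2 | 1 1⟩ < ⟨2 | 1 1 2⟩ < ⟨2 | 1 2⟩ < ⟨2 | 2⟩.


|primitive collections| = 18. Relations:

  • {2,8}:  v_{2} + v_{8} = 0  so sig = ⟨2 | 0⟩
  • {2,7}:  v_{2} + v_{7} = v_{9}  so sig = ⟨2 | 1⟩
  • {3,4}:  v_{3} + v_{4} = v_{5}  so sig = ⟨2 | 1⟩
  • {5,6}:  v_{5} + v_{6} = v_{9}  so sig = ⟨2 | 1⟩
  • {7,9}:  v_{7} + v_{9} = v_{3}  so sig = ⟨2 | 1⟩
  • {8,9}:  v_{8} + v_{9} = v_{7}  so sig = ⟨2 | 1⟩
  • {1,8}:  v_{1} + v_{8} = v_{6} + v_{9}  so sig = ⟨2 | 1 1⟩
  • {1,5}:  v_{1} + v_{5} = v_{2} + 2·v_{9}  so sig = ⟨2 | 1 2⟩
  • {1,7}:  v_{1} + v_{7} = v_{6} + 2·v_{9}  so sig = ⟨2 | 1 2⟩
  • {2,5}:  v_{2} + v_{5} = v_{4} + 2·v_{9}  so sig = ⟨2 | 1 2⟩
  • {5,8}:  v_{5} + v_{8} = v_{4} + 2·v_{7}  so sig = ⟨2 | 1 2⟩
  • {1,3}:  v_{1} + v_{3} = v_{6} + 3·v_{9}  so sig = ⟨2 | 1 3⟩
  • {1,4}:  v_{1} + v_{4} = 2·v_{2}  so sig = ⟨2 | 2⟩
  • {2,3}:  v_{2} + v_{3} = 2·v_{9}  so sig = ⟨2 | 2⟩
  • {3,8}:  v_{3} + v_{8} = 2·v_{7}  so sig = ⟨2 | 2⟩
  • {4,6,7}:  v_{4} + v_{6} + v_{7} = 0  so sig = ⟨3 | 0⟩
  • {2,6,9}:  v_{2} + v_{6} + v_{9} = v_{1}  so sig = ⟨3 | 1⟩
  • {4,6,9}:  v_{4} + v_{6} + v_{9} = v_{2}  so sig = ⟨3 | 1⟩

Sorted signature multiset PRS(X):
{ ⟨2 | 0⟩,  ⟨2 | 1⟩ ×5,  ⟨2 | 1 1⟩,  ⟨2 | 1 2⟩ ×4,  ⟨2 | 1 3⟩,  ⟨2 | 2⟩ ×3,  ⟨3 | 0⟩,  ⟨3 | 1⟩ ×2 }


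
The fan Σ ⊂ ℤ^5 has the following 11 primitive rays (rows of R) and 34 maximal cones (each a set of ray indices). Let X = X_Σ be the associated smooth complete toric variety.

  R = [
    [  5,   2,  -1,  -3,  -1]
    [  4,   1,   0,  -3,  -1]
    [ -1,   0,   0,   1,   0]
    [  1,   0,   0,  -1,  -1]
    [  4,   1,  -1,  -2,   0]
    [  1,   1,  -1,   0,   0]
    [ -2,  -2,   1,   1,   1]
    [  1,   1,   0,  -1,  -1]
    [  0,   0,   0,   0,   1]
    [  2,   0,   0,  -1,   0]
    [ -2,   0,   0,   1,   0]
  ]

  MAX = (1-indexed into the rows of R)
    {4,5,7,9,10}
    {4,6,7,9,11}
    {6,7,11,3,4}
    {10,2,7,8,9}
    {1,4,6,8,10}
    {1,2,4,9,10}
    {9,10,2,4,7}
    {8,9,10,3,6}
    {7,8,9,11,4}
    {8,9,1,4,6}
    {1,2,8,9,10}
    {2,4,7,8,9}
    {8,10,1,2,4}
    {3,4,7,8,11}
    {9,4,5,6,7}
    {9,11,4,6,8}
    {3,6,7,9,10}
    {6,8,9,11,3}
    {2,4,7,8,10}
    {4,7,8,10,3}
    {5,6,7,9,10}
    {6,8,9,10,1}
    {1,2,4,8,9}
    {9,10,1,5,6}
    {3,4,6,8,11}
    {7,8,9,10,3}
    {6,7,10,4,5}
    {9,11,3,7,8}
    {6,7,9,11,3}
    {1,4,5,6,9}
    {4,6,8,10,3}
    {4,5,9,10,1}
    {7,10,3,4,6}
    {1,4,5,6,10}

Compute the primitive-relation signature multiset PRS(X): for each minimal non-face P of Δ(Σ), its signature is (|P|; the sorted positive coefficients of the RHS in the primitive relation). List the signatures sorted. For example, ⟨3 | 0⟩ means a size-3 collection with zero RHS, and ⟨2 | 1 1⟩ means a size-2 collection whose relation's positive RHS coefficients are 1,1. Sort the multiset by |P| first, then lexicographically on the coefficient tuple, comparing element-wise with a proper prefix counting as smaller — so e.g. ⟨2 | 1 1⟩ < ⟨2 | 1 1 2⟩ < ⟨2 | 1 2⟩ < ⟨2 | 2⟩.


15 collections generate NE(X_Σ); each relation:

  P={10,11}:  v_{10} + v_{11} = 0  so sig = ⟨2 | 0⟩
  P={2,6}:  v_{2} + v_{6} = v_{1}  so sig = ⟨2 | 1⟩
  P={5,8}:  v_{5} + v_{8} = v_{1}  so sig = ⟨2 | 1⟩
  P={2,3}:  v_{2} + v_{3} = v_{8} + v_{10}  so sig = ⟨2 | 1 1⟩
  P={3,5}:  v_{3} + v_{5} = v_{6} + v_{10}  so sig = ⟨2 | 1 1⟩
  P={1,3}:  v_{1} + v_{3} = v_{6} + v_{8} + v_{10}  so sig = ⟨2 | 1 1 1⟩
  P={1,7}:  v_{1} + v_{7} = v_{4} + v_{9} + v_{10}  so sig = ⟨2 | 1 1 1⟩
  P={2,11}:  v_{2} + v_{11} = v_{4} + v_{8} + v_{9}  so sig = ⟨2 | 1 1 1⟩
  P={5,11}:  v_{5} + v_{11} = v_{4} + v_{6} + v_{9}  so sig = ⟨2 | 1 1 1⟩
  P={1,11}:  v_{1} + v_{11} = v_{4} + v_{6} + v_{8} + v_{9}  so sig = ⟨2 | 1 1 1 1⟩
  P={2,5}:  v_{2} + v_{5} = v_{1} + v_{4} + v_{9} + v_{10}  so sig = ⟨2 | 1 1 1 1⟩
  P={3,4,9}:  v_{3} + v_{4} + v_{9} = 0  so sig = ⟨3 | 0⟩
  P={6,7,8}:  v_{6} + v_{7} + v_{8} = 0  so sig = ⟨3 | 0⟩
  P={4,6,9,10}:  v_{4} + v_{6} + v_{9} + v_{10} = v_{5}  so sig = ⟨4 | 1⟩
  P={4,8,9,10}:  v_{4} + v_{8} + v_{9} + v_{10} = v_{2}  so sig = ⟨4 | 1⟩

Signatures (|P|; sorted positive RHS coefficients), sorted:
{ ⟨2 | 0⟩,  ⟨2 | 1⟩ ×2,  ⟨2 | 1 1⟩ ×2,  ⟨2 | 1 1 1⟩ ×4,  ⟨2 | 1 1 1 1⟩ ×2,  ⟨3 | 0⟩ ×2,  ⟨4 | 1⟩ ×2 }


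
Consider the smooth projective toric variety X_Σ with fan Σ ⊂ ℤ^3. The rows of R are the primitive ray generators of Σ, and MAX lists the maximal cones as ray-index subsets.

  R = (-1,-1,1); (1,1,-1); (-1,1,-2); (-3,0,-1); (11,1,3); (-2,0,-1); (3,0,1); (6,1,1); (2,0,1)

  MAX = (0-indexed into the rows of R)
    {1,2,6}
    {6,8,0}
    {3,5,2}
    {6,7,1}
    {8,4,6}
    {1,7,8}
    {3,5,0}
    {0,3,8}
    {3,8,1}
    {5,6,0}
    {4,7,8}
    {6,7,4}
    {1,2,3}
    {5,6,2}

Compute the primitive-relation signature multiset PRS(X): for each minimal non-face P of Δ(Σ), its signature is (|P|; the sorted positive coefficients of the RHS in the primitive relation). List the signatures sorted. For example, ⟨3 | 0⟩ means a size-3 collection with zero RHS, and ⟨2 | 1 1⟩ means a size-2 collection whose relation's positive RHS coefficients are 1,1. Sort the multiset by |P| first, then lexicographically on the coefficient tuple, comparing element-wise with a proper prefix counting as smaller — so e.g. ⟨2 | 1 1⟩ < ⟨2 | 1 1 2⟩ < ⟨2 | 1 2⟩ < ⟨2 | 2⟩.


|primitive collections| = 17. Relations:

  P={0,1}:  v_{0} + v_{1} = 0  ⇒ sig = ⟨2 | 0⟩
  P={3,6}:  v_{3} + v_{6} = 0  ⇒ sig = ⟨2 | 0⟩
  P={5,8}:  v_{5} + v_{8} = 0  ⇒ sig = ⟨2 | 0⟩
  P={0,2}:  v_{0} + v_{2} = v_{5}  ⇒ sig = ⟨2 | 1⟩
  P={1,5}:  v_{1} + v_{5} = v_{2}  ⇒ sig = ⟨2 | 1⟩
  P={2,8}:  v_{2} + v_{8} = v_{1}  ⇒ sig = ⟨2 | 1⟩
  P={0,7}:  v_{0} + v_{7} = v_{6} + v_{8}  ⇒ sig = ⟨2 | 1 1⟩
  P={3,4}:  v_{3} + v_{4} = v_{7} + v_{8}  ⇒ sig = ⟨2 | 1 1⟩
  P={3,7}:  v_{3} + v_{7} = v_{1} + v_{8}  ⇒ sig = ⟨2 | 1 1⟩
  P={4,5}:  v_{4} + v_{5} = v_{6} + v_{7}  ⇒ sig = ⟨2 | 1 1⟩
  P={5,7}:  v_{5} + v_{7} = v_{1} + v_{6}  ⇒ sig = ⟨2 | 1 1⟩
  P={2,4}:  v_{2} + v_{4} = v_{1} + v_{6} + v_{7}  ⇒ sig = ⟨2 | 1 1 1⟩
  P={2,7}:  v_{2} + v_{7} = 2·v_{1} + v_{6}  ⇒ sig = ⟨2 | 1 2⟩
  P={1,4}:  v_{1} + v_{4} = 2·v_{7}  ⇒ sig = ⟨2 | 2⟩
  P={0,4}:  v_{0} + v_{4} = 2·v_{6} + 2·v_{8}  ⇒ sig = ⟨2 | 2 2⟩
  P={1,6,8}:  v_{1} + v_{6} + v_{8} = v_{7}  ⇒ sig = ⟨3 | 1⟩
  P={6,7,8}:  v_{6} + v_{7} + v_{8} = v_{4}  ⇒ sig = ⟨3 | 1⟩

Sorted signature multiset PRS(X):
    ⟨2 | 0⟩
    ⟨2 | 0⟩
    ⟨2 | 0⟩
    ⟨2 | 1⟩
    ⟨2 | 1⟩
    ⟨2 | 1⟩
    ⟨2 | 1 1⟩
    ⟨2 | 1 1⟩
    ⟨2 | 1 1⟩
    ⟨2 | 1 1⟩
    ⟨2 | 1 1⟩
    ⟨2 | 1 1 1⟩
    ⟨2 | 1 2⟩
    ⟨2 | 2⟩
    ⟨2 | 2 2⟩
    ⟨3 | 1⟩
    ⟨3 | 1⟩


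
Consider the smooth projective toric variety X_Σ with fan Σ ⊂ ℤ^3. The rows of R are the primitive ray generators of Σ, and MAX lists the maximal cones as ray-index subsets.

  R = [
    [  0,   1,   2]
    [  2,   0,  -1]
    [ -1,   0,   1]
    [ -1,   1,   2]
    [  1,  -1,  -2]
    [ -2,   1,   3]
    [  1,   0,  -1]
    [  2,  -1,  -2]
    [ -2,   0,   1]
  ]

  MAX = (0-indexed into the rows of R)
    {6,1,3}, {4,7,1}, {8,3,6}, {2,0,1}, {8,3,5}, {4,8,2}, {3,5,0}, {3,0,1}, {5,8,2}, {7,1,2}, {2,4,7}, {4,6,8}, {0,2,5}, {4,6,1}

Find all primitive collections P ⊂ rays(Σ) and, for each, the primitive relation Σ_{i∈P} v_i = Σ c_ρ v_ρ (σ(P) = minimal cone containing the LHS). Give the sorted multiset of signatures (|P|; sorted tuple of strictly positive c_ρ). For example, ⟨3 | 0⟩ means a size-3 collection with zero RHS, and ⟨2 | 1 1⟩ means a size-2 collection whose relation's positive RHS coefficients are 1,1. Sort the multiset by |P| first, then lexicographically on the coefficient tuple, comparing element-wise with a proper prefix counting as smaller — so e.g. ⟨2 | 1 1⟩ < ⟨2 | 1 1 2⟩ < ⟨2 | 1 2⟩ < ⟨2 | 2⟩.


Σ has 16 primitive collections:

  • {1,8}:  v_{1} + v_{8} = 0 — sig = ⟨2 | 0⟩
  • {2,6}:  v_{2} + v_{6} = 0 — sig = ⟨2 | 0⟩
  • {3,4}:  v_{3} + v_{4} = 0 — sig = ⟨2 | 0⟩
  • {0,8}:  v_{0} + v_{8} = v_{5} — sig = ⟨2 | 1⟩
  • {1,5}:  v_{1} + v_{5} = v_{0} — sig = ⟨2 | 1⟩
  • {2,3}:  v_{2} + v_{3} = v_{5} — sig = ⟨2 | 1⟩
  • {4,5}:  v_{4} + v_{5} = v_{2} — sig = ⟨2 | 1⟩
  • {5,6}:  v_{5} + v_{6} = v_{3} — sig = ⟨2 | 1⟩
  • {0,4}:  v_{0} + v_{4} = v_{1} + v_{2} — sig = ⟨2 | 1 1⟩
  • {0,6}:  v_{0} + v_{6} = v_{1} + v_{3} — sig = ⟨2 | 1 1⟩
  • {3,7}:  v_{3} + v_{7} = v_{1} + v_{2} — sig = ⟨2 | 1 1⟩
  • {6,7}:  v_{6} + v_{7} = v_{1} + v_{4} — sig = ⟨2 | 1 1⟩
  • {7,8}:  v_{7} + v_{8} = v_{2} + v_{4} — sig = ⟨2 | 1 1⟩
  • {5,7}:  v_{5} + v_{7} = v_{1} + 2·v_{2} — sig = ⟨2 | 1 2⟩
  • {0,7}:  v_{0} + v_{7} = 2·v_{1} + 2·v_{2} — sig = ⟨2 | 2 2⟩
  • {1,2,4}:  v_{1} + v_{2} + v_{4} = v_{7} — sig = ⟨3 | 1⟩

Signatures (|P|; sorted positive RHS coefficients), sorted:
{ ⟨2 | 0⟩ ×3,  ⟨2 | 1⟩ ×5,  ⟨2 | 1 1⟩ ×5,  ⟨2 | 1 2⟩,  ⟨2 | 2 2⟩,  ⟨3 | 1⟩ }
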